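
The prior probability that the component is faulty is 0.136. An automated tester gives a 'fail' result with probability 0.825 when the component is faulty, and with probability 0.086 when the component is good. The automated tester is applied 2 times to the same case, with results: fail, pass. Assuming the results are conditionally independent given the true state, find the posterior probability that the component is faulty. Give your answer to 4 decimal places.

Posterior P(H) ≈ 0.2243

With H the event that the component is faulty, the joint likelihood of the observed sequence is P(data|H) = 0.825·0.175 = 0.14437 and P(data|¬H) = 0.086·0.914 = 0.078604.
Bayes: P(H|data) = 0.136·0.14437 / (0.136·0.14437 + 0.864·0.078604) = 0.019635/0.087549 = 0.2243.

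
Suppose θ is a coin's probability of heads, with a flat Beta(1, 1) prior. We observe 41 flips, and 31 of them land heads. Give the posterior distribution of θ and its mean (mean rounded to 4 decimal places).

The binomial likelihood is conjugate to the Beta prior: with 31 successes and 10 failures, the posterior is Beta(1+31, 1+10) = Beta(32, 11).
E[θ | data] = 32/(32+11) = 0.7442.

Posterior: Beta(32, 11); mean ≈ 0.7442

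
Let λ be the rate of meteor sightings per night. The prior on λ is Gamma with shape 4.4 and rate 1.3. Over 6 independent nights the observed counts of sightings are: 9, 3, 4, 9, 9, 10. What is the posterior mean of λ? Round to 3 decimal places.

Posterior mean ≈ 6.630

The Poisson likelihood adds the total count to the shape and the number of exposure periods to the rate. Here ∑xᵢ = 44 and n = 6, so shape 4.4→48.4 and rate 1.3→7.3.
Posterior mean = shape/rate = 48.4/7.3 = 6.630.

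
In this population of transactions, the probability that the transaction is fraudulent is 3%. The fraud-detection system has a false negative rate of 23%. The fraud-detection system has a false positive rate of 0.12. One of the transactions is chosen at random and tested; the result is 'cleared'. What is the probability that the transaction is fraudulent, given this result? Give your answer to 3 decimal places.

Let H be the event that the transaction is fraudulent. P(H) = 0.03, so P(¬H) = 0.97. With E the 'cleared' result, P(E|H) = 0.23 and P(E|¬H) = 0.88.
P(E) = 0.23·0.03 + 0.88·0.97 = 0.0069000 + 0.85360 = 0.86050.
By Bayes' theorem, P(H|E) = 0.0069000 / 0.86050 = 0.008.

P(H | E) ≈ 0.008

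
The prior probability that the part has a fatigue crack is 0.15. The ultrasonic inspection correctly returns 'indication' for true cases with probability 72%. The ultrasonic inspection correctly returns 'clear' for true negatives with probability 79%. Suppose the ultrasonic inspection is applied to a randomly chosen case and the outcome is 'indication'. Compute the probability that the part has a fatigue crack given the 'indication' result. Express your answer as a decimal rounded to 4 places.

P(H | E) ≈ 0.3770

Let H be the event that the part has a fatigue crack. P(H) = 0.15, so P(¬H) = 0.85. With E the 'indication' result, P(E|H) = 0.72 and P(E|¬H) = 0.21.
P(E) = 0.72·0.15 + 0.21·0.85 = 0.10800 + 0.17850 = 0.28650.
By Bayes' theorem, P(H|E) = 0.10800 / 0.28650 = 0.3770.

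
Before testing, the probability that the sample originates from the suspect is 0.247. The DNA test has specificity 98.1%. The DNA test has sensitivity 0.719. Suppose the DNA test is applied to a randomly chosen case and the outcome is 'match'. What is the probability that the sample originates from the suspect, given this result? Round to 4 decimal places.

Write H for 'the sample originates from the suspect'. Prior odds H:¬H = 0.247/0.753 = 0.32802. For the 'match' outcome, the likelihood ratio is 0.719/0.019 = 37.842.
Posterior odds = 0.32802 × 37.842 = 12.413, so P(H|E) = 12.413/(1+12.413) = 0.9254.

P(H | E) ≈ 0.9254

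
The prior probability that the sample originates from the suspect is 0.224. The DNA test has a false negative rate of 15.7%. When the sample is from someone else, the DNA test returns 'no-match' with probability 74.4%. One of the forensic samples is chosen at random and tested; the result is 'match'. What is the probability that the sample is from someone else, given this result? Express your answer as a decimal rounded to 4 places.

P(¬H | E) ≈ 0.5127

Let H be the event that the sample originates from the suspect. P(H) = 0.224, so P(¬H) = 0.776. With E the 'match' result, P(E|H) = 0.843 and P(E|¬H) = 0.256.
P(E) = 0.843·0.224 + 0.256·0.776 = 0.18883 + 0.19866 = 0.38749.
By Bayes' theorem, P(H|E) = 0.18883 / 0.38749 = 0.4873. Hence P(¬H|E) = 1 − 0.4873 = 0.5127.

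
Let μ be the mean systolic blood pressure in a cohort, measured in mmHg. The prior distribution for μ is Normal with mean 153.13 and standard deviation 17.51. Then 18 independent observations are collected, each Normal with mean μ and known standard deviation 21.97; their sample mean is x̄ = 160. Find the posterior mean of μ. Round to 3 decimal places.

Posterior mean ≈ 159.447

With known σ, the Normal prior is conjugate. Weight on the data is w = (n/σ²)/(n/σ² + 1/τ₀²) = 0.0372917/(0.0372917+0.00326158) = 0.91957.
Posterior mean = w·x̄ + (1−w)·μ₀ = 0.91957·160 + 0.080427·153.13 = 159.447.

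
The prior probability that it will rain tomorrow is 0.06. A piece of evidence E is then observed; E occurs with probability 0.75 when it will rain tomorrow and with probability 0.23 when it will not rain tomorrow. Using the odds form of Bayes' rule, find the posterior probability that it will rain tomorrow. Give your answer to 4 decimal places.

Prior odds = 0.06/(1−0.06) = 0.063830. In log-odds, ln(0.063830) = -2.7515.
Add log likelihood ratio: ln(3.2609) = 1.1820.
Posterior log-odds = -1.5695, so posterior odds = exp(-1.5695) = 0.20814. Converting, P(H|E) = 0.20814/1.2081 = 0.1723.

Posterior probability ≈ 0.1723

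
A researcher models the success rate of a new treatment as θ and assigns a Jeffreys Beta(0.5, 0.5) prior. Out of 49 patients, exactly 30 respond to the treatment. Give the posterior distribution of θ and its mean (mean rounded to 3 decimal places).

The binomial likelihood is conjugate to the Beta prior: with 30 successes and 19 failures, the posterior is Beta(0.5+30, 0.5+19) = Beta(30.5, 19.5).
E[θ | data] = 30.5/(30.5+19.5) = 0.610.

Posterior: Beta(30.5, 19.5); mean ≈ 0.610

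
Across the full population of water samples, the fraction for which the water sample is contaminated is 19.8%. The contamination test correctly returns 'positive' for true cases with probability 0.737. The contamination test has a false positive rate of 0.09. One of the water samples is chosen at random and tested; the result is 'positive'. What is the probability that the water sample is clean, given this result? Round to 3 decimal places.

P(¬H | E) ≈ 0.331

Let H be the event that the water sample is contaminated. P(H) = 0.198, so P(¬H) = 0.802. With E the 'positive' result, P(E|H) = 0.737 and P(E|¬H) = 0.09.
P(E) = 0.737·0.198 + 0.09·0.802 = 0.14593 + 0.072180 = 0.21811.
By Bayes' theorem, P(H|E) = 0.14593 / 0.21811 = 0.669. Hence P(¬H|E) = 1 − 0.669 = 0.331.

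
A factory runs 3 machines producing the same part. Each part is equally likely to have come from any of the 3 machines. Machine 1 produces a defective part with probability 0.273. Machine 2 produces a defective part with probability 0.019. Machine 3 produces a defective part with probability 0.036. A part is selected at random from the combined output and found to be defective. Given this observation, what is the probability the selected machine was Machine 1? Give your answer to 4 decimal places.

P(defective|M1) = 0.273; P(defective|M2) = 0.019; P(defective|M3) = 0.036.
Prior × likelihood for each source: 0.333333·0.273=0.09100, 0.333333·0.019=0.006333, 0.333333·0.036=0.01200. Summing gives P(defective) = 0.10933.
P(Machine 1 | defective) = 0.09100 / 0.10933 = 0.8323.

Posterior probability ≈ 0.8323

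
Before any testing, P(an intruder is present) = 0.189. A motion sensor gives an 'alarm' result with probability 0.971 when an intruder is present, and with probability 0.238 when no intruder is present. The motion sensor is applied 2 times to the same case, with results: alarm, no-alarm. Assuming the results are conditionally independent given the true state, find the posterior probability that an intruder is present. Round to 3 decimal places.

With H the event that an intruder is present, the joint likelihood of the observed sequence is P(data|H) = 0.971·0.029 = 0.028159 and P(data|¬H) = 0.238·0.762 = 0.18136.
Bayes: P(H|data) = 0.189·0.028159 / (0.189·0.028159 + 0.811·0.18136) = 0.0053221/0.15240 = 0.0349.

Posterior P(H) ≈ 0.035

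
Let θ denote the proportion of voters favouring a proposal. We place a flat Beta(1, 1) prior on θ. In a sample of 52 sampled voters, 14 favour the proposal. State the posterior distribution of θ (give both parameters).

The binomial likelihood is conjugate to the Beta prior: with 14 successes and 38 failures, the posterior is Beta(1+14, 1+38) = Beta(15, 39).

Posterior: Beta(15, 39)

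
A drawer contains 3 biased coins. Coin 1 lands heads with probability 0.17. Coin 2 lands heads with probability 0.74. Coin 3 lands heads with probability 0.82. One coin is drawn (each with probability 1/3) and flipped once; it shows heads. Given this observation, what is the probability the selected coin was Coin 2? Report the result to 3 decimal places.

Posterior probability ≈ 0.428

Tabulate prior·likelihood by source: [1] prior 0.333333, lik 0.17, product 0.05667; [2] prior 0.333333, lik 0.74, product 0.2467; [3] prior 0.333333, lik 0.82, product 0.2733.
Normalizing constant = 0.57667; the posterior for Coin 2 is its product over the sum, 0.2467/0.57667 = 0.428.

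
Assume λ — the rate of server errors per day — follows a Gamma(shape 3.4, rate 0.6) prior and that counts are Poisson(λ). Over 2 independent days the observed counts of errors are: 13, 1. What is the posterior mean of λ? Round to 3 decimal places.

Total count ∑xᵢ = 14 over n = 2 days.
Gamma is conjugate to the Poisson likelihood: posterior is Gamma(shape = 3.4+14 = 17.4, rate = 0.6+2 = 2.6).
Posterior mean = shape/rate = 17.4/2.6 = 6.692.

Posterior mean ≈ 6.692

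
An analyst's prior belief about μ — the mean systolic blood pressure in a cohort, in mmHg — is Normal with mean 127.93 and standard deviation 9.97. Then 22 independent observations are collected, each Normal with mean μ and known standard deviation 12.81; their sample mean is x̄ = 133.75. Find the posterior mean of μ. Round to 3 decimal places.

With known σ, the Normal prior is conjugate. Weight on the data is w = (n/σ²)/(n/σ² + 1/τ₀²) = 0.134068/(0.134068+0.0100603) = 0.93020.
Posterior mean = w·x̄ + (1−w)·μ₀ = 0.93020·133.75 + 0.069801·127.93 = 133.344.

Posterior mean ≈ 133.344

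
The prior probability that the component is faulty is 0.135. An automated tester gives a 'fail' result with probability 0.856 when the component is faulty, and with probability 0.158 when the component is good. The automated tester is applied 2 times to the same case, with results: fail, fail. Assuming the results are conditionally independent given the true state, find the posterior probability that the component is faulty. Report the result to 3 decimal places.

Let H be the event that the component is faulty; start with P(H) = 0.135. P('fail'|H) = 0.856, P('fail'|¬H) = 0.158.
Update on result 1 ('fail'): P(H) ← 0.856·0.1350 / (0.856·0.1350 + 0.158·0.8650) = 0.11556/0.25223 = 0.4582.
Update on result 2 ('fail'): P(H) ← 0.856·0.4582 / (0.856·0.4582 + 0.158·0.5418) = 0.39218/0.47779 = 0.8208.

Posterior P(H) ≈ 0.821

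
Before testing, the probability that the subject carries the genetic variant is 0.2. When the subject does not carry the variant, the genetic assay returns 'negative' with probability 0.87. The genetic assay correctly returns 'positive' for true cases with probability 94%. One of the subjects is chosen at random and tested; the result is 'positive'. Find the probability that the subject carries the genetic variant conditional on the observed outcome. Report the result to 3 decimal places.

Write H for 'the subject carries the genetic variant'. Prior odds H:¬H = 0.2/0.8 = 0.25000. For the 'positive' outcome, the likelihood ratio is 0.94/0.13 = 7.2308.
Posterior odds = 0.25000 × 7.2308 = 1.8077, so P(H|E) = 1.8077/(1+1.8077) = 0.644.

P(H | E) ≈ 0.644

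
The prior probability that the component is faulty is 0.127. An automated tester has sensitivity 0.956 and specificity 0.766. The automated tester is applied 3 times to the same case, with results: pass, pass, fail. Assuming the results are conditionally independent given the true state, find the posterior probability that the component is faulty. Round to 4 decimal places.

Posterior P(H) ≈ 0.0020

Let H be the event that the component is faulty; start with P(H) = 0.127. P('fail'|H) = 0.956, P('fail'|¬H) = 0.234.
Update on result 1 ('pass'): P(H) ← 0.044·0.1270 / (0.044·0.1270 + 0.766·0.8730) = 0.0055880/0.67431 = 0.0083.
Update on result 2 ('pass'): P(H) ← 0.044·0.0083 / (0.044·0.0083 + 0.766·0.9917) = 0.00036463/0.76002 = 0.0005.
Update on result 3 ('fail'): P(H) ← 0.956·0.0005 / (0.956·0.0005 + 0.234·0.9995) = 0.00045866/0.23435 = 0.0020.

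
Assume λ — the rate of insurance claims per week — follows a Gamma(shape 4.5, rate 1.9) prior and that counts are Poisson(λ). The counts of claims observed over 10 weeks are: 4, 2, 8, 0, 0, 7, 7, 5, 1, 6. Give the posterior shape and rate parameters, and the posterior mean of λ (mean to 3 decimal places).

The Poisson likelihood adds the total count to the shape and the number of exposure periods to the rate. Here ∑xᵢ = 40 and n = 10, so shape 4.5→44.5 and rate 1.9→11.9.
E[λ | data] = 44.5/11.9 = 3.739.

Posterior: Gamma(shape=44.5, rate=11.9); mean ≈ 3.739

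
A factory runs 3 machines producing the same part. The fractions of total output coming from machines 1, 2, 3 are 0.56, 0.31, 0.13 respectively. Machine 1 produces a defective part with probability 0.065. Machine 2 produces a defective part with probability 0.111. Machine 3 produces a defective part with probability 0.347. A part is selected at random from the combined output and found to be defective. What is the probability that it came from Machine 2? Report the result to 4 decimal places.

Posterior probability ≈ 0.2968

Tabulate prior·likelihood by source: [1] prior 0.56, lik 0.065, product 0.03640; [2] prior 0.31, lik 0.111, product 0.03441; [3] prior 0.13, lik 0.347, product 0.04511.
Normalizing constant = 0.11592; the posterior for Machine 2 is its product over the sum, 0.03441/0.11592 = 0.2968.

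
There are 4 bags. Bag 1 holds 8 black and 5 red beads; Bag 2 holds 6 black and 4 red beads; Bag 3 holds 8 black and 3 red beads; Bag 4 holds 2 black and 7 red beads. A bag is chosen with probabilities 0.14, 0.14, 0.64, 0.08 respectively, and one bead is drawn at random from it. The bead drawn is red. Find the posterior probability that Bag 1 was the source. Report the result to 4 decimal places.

Tabulate prior·likelihood by source: [1] prior 0.14, lik 0.3846, product 0.05385; [2] prior 0.14, lik 0.4, product 0.05600; [3] prior 0.64, lik 0.2727, product 0.1745; [4] prior 0.08, lik 0.7778, product 0.06222.
Normalizing constant = 0.34661; the posterior for Bag 1 is its product over the sum, 0.05385/0.34661 = 0.1553.

Posterior probability ≈ 0.1553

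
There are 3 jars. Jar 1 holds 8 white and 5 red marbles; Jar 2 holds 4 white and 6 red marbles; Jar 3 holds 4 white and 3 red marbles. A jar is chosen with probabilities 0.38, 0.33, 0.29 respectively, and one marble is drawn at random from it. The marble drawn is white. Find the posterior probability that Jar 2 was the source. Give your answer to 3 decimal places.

P(white|Jar 1) = 0.6154; P(white|Jar 2) = 0.4; P(white|Jar 3) = 0.5714.
Prior × likelihood for each source: 0.38·0.6154=0.2338, 0.33·0.4=0.1320, 0.29·0.5714=0.1657. Summing gives P(white) = 0.53156.
P(Jar 2 | white) = 0.1320 / 0.53156 = 0.248.

Posterior probability ≈ 0.248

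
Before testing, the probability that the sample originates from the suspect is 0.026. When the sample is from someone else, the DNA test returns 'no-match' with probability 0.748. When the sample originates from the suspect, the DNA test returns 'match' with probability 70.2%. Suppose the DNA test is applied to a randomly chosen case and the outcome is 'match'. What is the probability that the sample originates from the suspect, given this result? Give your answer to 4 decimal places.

P(H | E) ≈ 0.0692

Let H be the event that the sample originates from the suspect. P(H) = 0.026, so P(¬H) = 0.974. With E the 'match' result, P(E|H) = 0.702 and P(E|¬H) = 0.252.
P(E) = 0.702·0.026 + 0.252·0.974 = 0.018252 + 0.24545 = 0.26370.
By Bayes' theorem, P(H|E) = 0.018252 / 0.26370 = 0.0692.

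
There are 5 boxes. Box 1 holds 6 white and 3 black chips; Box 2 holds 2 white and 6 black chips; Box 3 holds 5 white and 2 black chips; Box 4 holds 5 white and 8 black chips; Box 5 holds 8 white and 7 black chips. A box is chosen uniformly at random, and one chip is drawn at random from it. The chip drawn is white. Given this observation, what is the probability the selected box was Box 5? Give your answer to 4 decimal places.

Posterior probability ≈ 0.2092

Tabulate prior·likelihood by source: [1] prior 0.2, lik 0.6667, product 0.1333; [2] prior 0.2, lik 0.25, product 0.05000; [3] prior 0.2, lik 0.7143, product 0.1429; [4] prior 0.2, lik 0.3846, product 0.07692; [5] prior 0.2, lik 0.5333, product 0.1067.
Normalizing constant = 0.50978; the posterior for Box 5 is its product over the sum, 0.1067/0.50978 = 0.2092.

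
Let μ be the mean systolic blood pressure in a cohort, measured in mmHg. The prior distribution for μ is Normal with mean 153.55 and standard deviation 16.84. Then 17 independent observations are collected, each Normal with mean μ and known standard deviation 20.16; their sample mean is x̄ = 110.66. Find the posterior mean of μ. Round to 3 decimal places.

With known σ, the Normal prior is conjugate. Weight on the data is w = (n/σ²)/(n/σ² + 1/τ₀²) = 0.0418281/(0.0418281+0.00352627) = 0.92225.
Posterior mean = w·x̄ + (1−w)·μ₀ = 0.92225·110.66 + 0.077749·153.55 = 113.995.

Posterior mean ≈ 113.995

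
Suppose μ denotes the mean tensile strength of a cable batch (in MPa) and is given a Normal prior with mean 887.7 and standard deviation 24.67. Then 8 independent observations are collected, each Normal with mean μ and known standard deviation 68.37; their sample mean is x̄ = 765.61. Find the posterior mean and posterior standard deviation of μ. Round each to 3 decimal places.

Posterior mean ≈ 825.411; posterior SD ≈ 17.266

Prior precision 1/τ₀² = 1/24.67² = 0.00164309; data precision n/σ² = 8/68.37² = 0.00171143.
Posterior precision = 0.00164309 + 0.00171143 = 0.00335452, giving posterior SD = 1/√0.00335452 = 17.266.
Posterior mean = (0.00164309·887.7 + 0.00171143·765.61) / 0.00335452 = 825.411.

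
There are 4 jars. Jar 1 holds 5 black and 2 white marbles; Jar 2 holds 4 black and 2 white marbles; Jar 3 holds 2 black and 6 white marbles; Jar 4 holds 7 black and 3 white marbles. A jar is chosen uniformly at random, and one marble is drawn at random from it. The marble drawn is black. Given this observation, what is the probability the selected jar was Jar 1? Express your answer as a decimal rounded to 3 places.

Posterior probability ≈ 0.306

Tabulate prior·likelihood by source: [1] prior 0.25, lik 0.7143, product 0.1786; [2] prior 0.25, lik 0.6667, product 0.1667; [3] prior 0.25, lik 0.25, product 0.06250; [4] prior 0.25, lik 0.7, product 0.1750.
Normalizing constant = 0.58274; the posterior for Jar 1 is its product over the sum, 0.1786/0.58274 = 0.306.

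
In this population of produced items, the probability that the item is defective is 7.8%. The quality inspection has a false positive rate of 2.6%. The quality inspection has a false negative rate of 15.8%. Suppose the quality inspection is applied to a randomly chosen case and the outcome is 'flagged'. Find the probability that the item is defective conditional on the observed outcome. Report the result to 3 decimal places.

P(H | E) ≈ 0.733

Let H be the event that the item is defective. P(H) = 0.078, so P(¬H) = 0.922. With E the 'flagged' result, P(E|H) = 0.842 and P(E|¬H) = 0.026.
P(E) = 0.842·0.078 + 0.026·0.922 = 0.065676 + 0.023972 = 0.089648.
By Bayes' theorem, P(H|E) = 0.065676 / 0.089648 = 0.733.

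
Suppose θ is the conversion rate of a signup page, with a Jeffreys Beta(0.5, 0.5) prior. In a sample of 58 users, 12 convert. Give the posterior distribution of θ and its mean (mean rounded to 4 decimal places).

Observing 12 successes and 46 failures updates Beta(0.5, 0.5) by adding the success and failure counts to the two shape parameters: α = 0.5+12 = 12.5, β = 0.5+46 = 46.5.
Posterior mean = α/(α+β) = 12.5/59 = 0.2119.

Posterior: Beta(12.5, 46.5); mean ≈ 0.2119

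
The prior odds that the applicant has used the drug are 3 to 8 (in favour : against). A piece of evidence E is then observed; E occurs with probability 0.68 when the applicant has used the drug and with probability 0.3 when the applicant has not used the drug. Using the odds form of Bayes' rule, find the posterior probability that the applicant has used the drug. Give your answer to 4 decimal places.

Prior odds = 3/8 = 0.37500. In log-odds, ln(0.37500) = -0.98083.
Add log likelihood ratio: ln(2.2667) = 0.81831.
Posterior log-odds = -0.16252, so posterior odds = exp(-0.16252) = 0.85000. Converting, P(H|E) = 0.85000/1.8500 = 0.4595.

Posterior probability ≈ 0.4595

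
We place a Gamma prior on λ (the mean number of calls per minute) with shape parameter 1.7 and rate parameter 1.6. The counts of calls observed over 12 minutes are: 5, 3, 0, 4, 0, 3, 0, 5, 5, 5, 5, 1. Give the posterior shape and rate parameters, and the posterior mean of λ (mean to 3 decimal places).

Posterior: Gamma(shape=37.7, rate=13.6); mean ≈ 2.772

The Poisson likelihood adds the total count to the shape and the number of exposure periods to the rate. Here ∑xᵢ = 36 and n = 12, so shape 1.7→37.7 and rate 1.6→13.6.
E[λ | data] = 37.7/13.6 = 2.772.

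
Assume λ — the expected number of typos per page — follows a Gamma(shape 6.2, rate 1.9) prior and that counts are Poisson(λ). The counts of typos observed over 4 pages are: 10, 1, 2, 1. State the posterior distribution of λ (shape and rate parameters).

Total count ∑xᵢ = 14 over n = 4 pages.
Gamma is conjugate to the Poisson likelihood: posterior is Gamma(shape = 6.2+14 = 20.2, rate = 1.9+4 = 5.9).

Posterior: Gamma(shape=20.2, rate=5.9)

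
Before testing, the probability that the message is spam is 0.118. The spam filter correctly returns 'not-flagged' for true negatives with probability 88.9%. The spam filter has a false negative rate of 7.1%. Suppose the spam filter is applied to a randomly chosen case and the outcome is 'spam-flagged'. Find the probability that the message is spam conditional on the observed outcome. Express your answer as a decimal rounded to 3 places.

Let H be the event that the message is spam. P(H) = 0.118, so P(¬H) = 0.882. With E the 'spam-flagged' result, P(E|H) = 0.929 and P(E|¬H) = 0.111.
P(E) = 0.929·0.118 + 0.111·0.882 = 0.10962 + 0.097902 = 0.20752.
By Bayes' theorem, P(H|E) = 0.10962 / 0.20752 = 0.528.

P(H | E) ≈ 0.528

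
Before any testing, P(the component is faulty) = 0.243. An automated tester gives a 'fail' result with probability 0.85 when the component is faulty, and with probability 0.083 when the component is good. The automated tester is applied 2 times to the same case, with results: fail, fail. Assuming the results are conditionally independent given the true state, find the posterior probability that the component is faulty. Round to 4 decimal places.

Let H be the event that the component is faulty; start with P(H) = 0.243. P('fail'|H) = 0.85, P('fail'|¬H) = 0.083.
Update on result 1 ('fail'): P(H) ← 0.85·0.2430 / (0.85·0.2430 + 0.083·0.7570) = 0.20655/0.26938 = 0.7668.
Update on result 2 ('fail'): P(H) ← 0.85·0.7668 / (0.85·0.7668 + 0.083·0.2332) = 0.65174/0.67110 = 0.9712.

Posterior P(H) ≈ 0.9712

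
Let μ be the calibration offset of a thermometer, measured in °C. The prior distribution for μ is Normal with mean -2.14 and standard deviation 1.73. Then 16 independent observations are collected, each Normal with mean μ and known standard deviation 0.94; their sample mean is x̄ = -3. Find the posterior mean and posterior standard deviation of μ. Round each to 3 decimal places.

Prior precision 1/τ₀² = 1/1.73² = 0.334124; data precision n/σ² = 16/0.94² = 18.1077.
Posterior precision = 0.334124 + 18.1077 = 18.4419, giving posterior SD = 1/√18.4419 = 0.233.
Posterior mean = (0.334124·-2.14 + 18.1077·-3) / 18.4419 = -2.984.

Posterior mean ≈ -2.984; posterior SD ≈ 0.233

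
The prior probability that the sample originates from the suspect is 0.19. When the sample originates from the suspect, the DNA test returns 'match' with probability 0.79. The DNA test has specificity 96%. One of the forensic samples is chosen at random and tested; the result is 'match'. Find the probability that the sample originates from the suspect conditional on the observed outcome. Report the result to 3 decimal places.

P(H | E) ≈ 0.822

Write H for 'the sample originates from the suspect'. Prior odds H:¬H = 0.19/0.81 = 0.23457. For the 'match' outcome, the likelihood ratio is 0.79/0.04 = 19.750.
Posterior odds = 0.23457 × 19.750 = 4.6327, so P(H|E) = 4.6327/(1+4.6327) = 0.822.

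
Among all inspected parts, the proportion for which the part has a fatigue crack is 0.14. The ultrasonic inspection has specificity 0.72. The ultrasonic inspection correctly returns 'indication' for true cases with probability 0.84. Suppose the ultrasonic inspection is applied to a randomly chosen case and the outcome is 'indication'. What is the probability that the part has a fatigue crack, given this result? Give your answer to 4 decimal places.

Let H be the event that the part has a fatigue crack. P(H) = 0.14, so P(¬H) = 0.86. With E the 'indication' result, P(E|H) = 0.84 and P(E|¬H) = 0.28.
P(E) = 0.84·0.14 + 0.28·0.86 = 0.11760 + 0.24080 = 0.35840.
By Bayes' theorem, P(H|E) = 0.11760 / 0.35840 = 0.3281.

P(H | E) ≈ 0.3281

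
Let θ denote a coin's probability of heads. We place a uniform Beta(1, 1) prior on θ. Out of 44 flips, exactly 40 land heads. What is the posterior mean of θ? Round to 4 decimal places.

Observing 40 successes and 4 failures updates Beta(1, 1) by adding the success and failure counts to the two shape parameters: α = 1+40 = 41, β = 1+4 = 5.
E[θ | data] = 41/(41+5) = 0.8913.

Posterior mean ≈ 0.8913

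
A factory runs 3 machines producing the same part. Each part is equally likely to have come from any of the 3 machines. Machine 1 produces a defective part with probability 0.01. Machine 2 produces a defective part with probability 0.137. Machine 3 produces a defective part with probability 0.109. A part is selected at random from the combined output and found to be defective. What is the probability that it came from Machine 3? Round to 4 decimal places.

Posterior probability ≈ 0.4258

Tabulate prior·likelihood by source: [1] prior 0.333333, lik 0.01, product 0.003333; [2] prior 0.333333, lik 0.137, product 0.04567; [3] prior 0.333333, lik 0.109, product 0.03633.
Normalizing constant = 0.085333; the posterior for Machine 3 is its product over the sum, 0.03633/0.085333 = 0.4258.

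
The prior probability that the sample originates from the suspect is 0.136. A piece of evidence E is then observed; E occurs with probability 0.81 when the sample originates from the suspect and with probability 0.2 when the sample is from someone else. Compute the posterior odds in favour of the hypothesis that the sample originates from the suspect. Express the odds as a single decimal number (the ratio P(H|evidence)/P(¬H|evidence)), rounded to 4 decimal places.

Prior odds = 0.136/(1−0.136) = 0.15741.
Likelihood ratio for E = 0.81/0.2 = 4.0500.
Posterior odds = prior odds × LR = 0.63750.

Posterior odds ≈ 0.6375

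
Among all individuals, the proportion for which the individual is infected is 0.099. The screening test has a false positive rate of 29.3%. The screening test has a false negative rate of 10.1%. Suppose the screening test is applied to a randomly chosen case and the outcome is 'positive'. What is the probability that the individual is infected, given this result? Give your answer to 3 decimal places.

P(H | E) ≈ 0.252

Write H for 'the individual is infected'. Prior odds H:¬H = 0.099/0.901 = 0.10988. For the 'positive' outcome, the likelihood ratio is 0.899/0.293 = 3.0683.
Posterior odds = 0.10988 × 3.0683 = 0.33713, so P(H|E) = 0.33713/(1+0.33713) = 0.252.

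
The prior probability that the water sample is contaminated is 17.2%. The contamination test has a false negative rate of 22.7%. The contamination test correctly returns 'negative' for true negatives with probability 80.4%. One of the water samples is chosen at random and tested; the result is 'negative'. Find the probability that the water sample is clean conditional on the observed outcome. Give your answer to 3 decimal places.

P(¬H | E) ≈ 0.945

Write H for 'the water sample is contaminated'. Prior odds H:¬H = 0.172/0.828 = 0.20773. For the 'negative' outcome, the likelihood ratio is 0.227/0.804 = 0.28234.
Posterior odds = 0.20773 × 0.28234 = 0.058650, so P(H|E) = 0.058650/(1+0.058650) = 0.055. Then P(¬H|E) = 1 − 0.055 = 0.945.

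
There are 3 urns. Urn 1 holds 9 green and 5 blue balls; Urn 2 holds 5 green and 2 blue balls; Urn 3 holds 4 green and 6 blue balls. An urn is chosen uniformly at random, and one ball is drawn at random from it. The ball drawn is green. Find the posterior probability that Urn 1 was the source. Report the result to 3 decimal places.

Tabulate prior·likelihood by source: [1] prior 0.333333, lik 0.6429, product 0.2143; [2] prior 0.333333, lik 0.7143, product 0.2381; [3] prior 0.333333, lik 0.4, product 0.1333.
Normalizing constant = 0.58571; the posterior for Urn 1 is its product over the sum, 0.2143/0.58571 = 0.366.

Posterior probability ≈ 0.366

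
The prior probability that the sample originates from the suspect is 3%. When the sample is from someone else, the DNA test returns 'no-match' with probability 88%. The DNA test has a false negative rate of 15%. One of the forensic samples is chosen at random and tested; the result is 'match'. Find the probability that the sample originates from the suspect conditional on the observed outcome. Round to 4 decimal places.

Let H be the event that the sample originates from the suspect. P(H) = 0.03, so P(¬H) = 0.97. With E the 'match' result, P(E|H) = 0.85 and P(E|¬H) = 0.12.
P(E) = 0.85·0.03 + 0.12·0.97 = 0.025500 + 0.11640 = 0.14190.
By Bayes' theorem, P(H|E) = 0.025500 / 0.14190 = 0.1797.

P(H | E) ≈ 0.1797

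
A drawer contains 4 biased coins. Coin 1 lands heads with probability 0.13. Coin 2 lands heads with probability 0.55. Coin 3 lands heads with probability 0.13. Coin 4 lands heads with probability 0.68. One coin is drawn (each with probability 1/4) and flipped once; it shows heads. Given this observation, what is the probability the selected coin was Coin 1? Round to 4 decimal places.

P(heads|C1) = 0.13; P(heads|C2) = 0.55; P(heads|C3) = 0.13; P(heads|C4) = 0.68.
Prior × likelihood for each source: 0.25·0.13=0.03250, 0.25·0.55=0.1375, 0.25·0.13=0.03250, 0.25·0.68=0.1700. Summing gives P(heads) = 0.37250.
P(Coin 1 | heads) = 0.03250 / 0.37250 = 0.0872.

Posterior probability ≈ 0.0872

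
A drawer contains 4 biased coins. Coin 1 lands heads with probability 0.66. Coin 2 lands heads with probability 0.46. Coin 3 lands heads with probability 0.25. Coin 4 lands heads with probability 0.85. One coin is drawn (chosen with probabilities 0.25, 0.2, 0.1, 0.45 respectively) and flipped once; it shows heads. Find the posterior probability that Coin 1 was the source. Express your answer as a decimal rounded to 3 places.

P(heads|C1) = 0.66; P(heads|C2) = 0.46; P(heads|C3) = 0.25; P(heads|C4) = 0.85.
Prior × likelihood for each source: 0.25·0.66=0.1650, 0.2·0.46=0.09200, 0.1·0.25=0.02500, 0.45·0.85=0.3825. Summing gives P(heads) = 0.66450.
P(Coin 1 | heads) = 0.1650 / 0.66450 = 0.248.

Posterior probability ≈ 0.248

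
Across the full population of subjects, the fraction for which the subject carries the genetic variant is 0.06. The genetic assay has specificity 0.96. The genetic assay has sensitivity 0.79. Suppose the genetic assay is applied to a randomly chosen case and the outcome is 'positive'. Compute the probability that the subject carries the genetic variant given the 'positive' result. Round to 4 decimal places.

Write H for 'the subject carries the genetic variant'. Prior odds H:¬H = 0.06/0.94 = 0.063830. For the 'positive' outcome, the likelihood ratio is 0.79/0.04 = 19.750.
Posterior odds = 0.063830 × 19.750 = 1.2606, so P(H|E) = 1.2606/(1+1.2606) = 0.5576.

P(H | E) ≈ 0.5576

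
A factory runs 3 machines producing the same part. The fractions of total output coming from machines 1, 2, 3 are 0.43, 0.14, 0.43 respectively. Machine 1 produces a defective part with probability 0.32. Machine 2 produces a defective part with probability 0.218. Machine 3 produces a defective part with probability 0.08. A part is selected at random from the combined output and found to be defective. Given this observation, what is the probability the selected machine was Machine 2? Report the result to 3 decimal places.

Tabulate prior·likelihood by source: [1] prior 0.43, lik 0.32, product 0.1376; [2] prior 0.14, lik 0.218, product 0.03052; [3] prior 0.43, lik 0.08, product 0.03440.
Normalizing constant = 0.20252; the posterior for Machine 2 is its product over the sum, 0.03052/0.20252 = 0.151.

Posterior probability ≈ 0.151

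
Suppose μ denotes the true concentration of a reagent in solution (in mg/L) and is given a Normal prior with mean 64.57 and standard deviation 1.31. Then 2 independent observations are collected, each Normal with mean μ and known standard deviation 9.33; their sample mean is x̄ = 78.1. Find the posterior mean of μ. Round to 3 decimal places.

With known σ, the Normal prior is conjugate. Weight on the data is w = (n/σ²)/(n/σ² + 1/τ₀²) = 0.0229756/(0.0229756+0.582717) = 0.037933.
Posterior mean = w·x̄ + (1−w)·μ₀ = 0.037933·78.1 + 0.96207·64.57 = 65.083.

Posterior mean ≈ 65.083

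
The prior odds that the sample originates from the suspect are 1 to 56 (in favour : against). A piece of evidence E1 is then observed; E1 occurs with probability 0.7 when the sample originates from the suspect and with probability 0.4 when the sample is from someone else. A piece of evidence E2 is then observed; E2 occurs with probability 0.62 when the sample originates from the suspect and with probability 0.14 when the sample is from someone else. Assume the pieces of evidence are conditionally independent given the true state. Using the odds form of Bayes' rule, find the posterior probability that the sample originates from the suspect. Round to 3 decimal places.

Prior odds = 1/56 = 0.017857. In log-odds, ln(0.017857) = -4.0254.
Add log likelihood ratios: ln(1.7500) + ln(4.4286) = 2.0477.
Posterior log-odds = -1.9777, so posterior odds = exp(-1.9777) = 0.13839. Converting, P(H|E) = 0.13839/1.1384 = 0.122.

Posterior probability ≈ 0.122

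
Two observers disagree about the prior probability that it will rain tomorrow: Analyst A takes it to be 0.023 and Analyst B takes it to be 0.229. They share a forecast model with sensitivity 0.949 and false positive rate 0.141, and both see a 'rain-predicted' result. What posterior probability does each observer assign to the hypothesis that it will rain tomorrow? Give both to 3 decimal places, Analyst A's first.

Analyst A: 0.137; Analyst B: 0.667

The likelihood ratio for a 'rain-predicted' result is 0.949/0.141 = 6.7305.
Analyst A: prior odds 0.023/0.977 = 0.023541; posterior odds 0.15845; posterior probability 0.137.
Analyst B: prior odds 0.229/0.771 = 0.29702; posterior odds 1.9991; posterior probability 0.667.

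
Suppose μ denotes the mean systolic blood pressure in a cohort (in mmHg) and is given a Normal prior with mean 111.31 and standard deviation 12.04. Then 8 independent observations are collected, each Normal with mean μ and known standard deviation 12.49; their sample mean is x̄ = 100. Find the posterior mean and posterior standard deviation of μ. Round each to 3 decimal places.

Prior precision 1/τ₀² = 1/12.04² = 0.00689838; data precision n/σ² = 8/12.49² = 0.0512820.
Posterior precision = 0.00689838 + 0.0512820 = 0.0581804, giving posterior SD = 1/√0.0581804 = 4.146.
Posterior mean = (0.00689838·111.31 + 0.0512820·100) / 0.0581804 = 101.341.

Posterior mean ≈ 101.341; posterior SD ≈ 4.146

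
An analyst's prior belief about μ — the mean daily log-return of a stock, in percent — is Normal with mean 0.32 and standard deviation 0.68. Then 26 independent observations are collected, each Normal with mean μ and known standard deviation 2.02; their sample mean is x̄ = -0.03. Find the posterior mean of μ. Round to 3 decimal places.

Posterior mean ≈ 0.059

With known σ, the Normal prior is conjugate. Weight on the data is w = (n/σ²)/(n/σ² + 1/τ₀²) = 6.37192/(6.37192+2.16263) = 0.74660.
Posterior mean = w·x̄ + (1−w)·μ₀ = 0.74660·-0.03 + 0.25340·0.32 = 0.059.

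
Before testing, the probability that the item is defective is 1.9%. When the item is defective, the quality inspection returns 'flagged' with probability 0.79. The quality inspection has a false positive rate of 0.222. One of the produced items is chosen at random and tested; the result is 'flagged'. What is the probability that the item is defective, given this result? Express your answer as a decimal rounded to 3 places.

P(H | E) ≈ 0.064

Let H be the event that the item is defective. P(H) = 0.019, so P(¬H) = 0.981. With E the 'flagged' result, P(E|H) = 0.79 and P(E|¬H) = 0.222.
P(E) = 0.79·0.019 + 0.222·0.981 = 0.015010 + 0.21778 = 0.23279.
By Bayes' theorem, P(H|E) = 0.015010 / 0.23279 = 0.064.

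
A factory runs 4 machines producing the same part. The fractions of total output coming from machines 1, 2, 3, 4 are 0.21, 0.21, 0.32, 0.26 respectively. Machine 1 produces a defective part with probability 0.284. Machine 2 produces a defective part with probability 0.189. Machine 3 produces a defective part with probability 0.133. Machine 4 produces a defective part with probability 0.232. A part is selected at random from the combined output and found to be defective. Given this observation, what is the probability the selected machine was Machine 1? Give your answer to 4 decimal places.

Posterior probability ≈ 0.2949

Tabulate prior·likelihood by source: [1] prior 0.21, lik 0.284, product 0.05964; [2] prior 0.21, lik 0.189, product 0.03969; [3] prior 0.32, lik 0.133, product 0.04256; [4] prior 0.26, lik 0.232, product 0.06032.
Normalizing constant = 0.20221; the posterior for Machine 1 is its product over the sum, 0.05964/0.20221 = 0.2949.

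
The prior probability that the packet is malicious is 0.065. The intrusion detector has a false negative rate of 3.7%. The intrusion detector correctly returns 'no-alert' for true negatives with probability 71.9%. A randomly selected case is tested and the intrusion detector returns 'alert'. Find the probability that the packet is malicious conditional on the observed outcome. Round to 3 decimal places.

P(H | E) ≈ 0.192

Write H for 'the packet is malicious'. Prior odds H:¬H = 0.065/0.935 = 0.069519. For the 'alert' outcome, the likelihood ratio is 0.963/0.281 = 3.4270.
Posterior odds = 0.069519 × 3.4270 = 0.23824, so P(H|E) = 0.23824/(1+0.23824) = 0.192.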